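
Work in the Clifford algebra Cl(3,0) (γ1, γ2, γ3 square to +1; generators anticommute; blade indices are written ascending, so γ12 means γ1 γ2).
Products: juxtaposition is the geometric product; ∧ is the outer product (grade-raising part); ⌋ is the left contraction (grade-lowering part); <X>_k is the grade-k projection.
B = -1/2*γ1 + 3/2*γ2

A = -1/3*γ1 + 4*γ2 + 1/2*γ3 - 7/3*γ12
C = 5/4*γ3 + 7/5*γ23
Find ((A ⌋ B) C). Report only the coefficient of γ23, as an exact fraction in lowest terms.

step 1: 37/6
step 2: 185/24*γ3 + 259/30*γ23
Answer: 259/30


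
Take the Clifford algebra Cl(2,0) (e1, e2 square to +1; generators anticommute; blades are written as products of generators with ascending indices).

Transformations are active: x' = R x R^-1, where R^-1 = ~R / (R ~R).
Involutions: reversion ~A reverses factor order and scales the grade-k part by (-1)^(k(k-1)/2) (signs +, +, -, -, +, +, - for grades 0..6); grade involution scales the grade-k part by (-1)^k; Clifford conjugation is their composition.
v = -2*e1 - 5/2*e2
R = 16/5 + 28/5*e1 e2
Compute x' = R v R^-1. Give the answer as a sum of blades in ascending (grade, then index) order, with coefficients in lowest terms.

~R = 16/5 - 28/5*e1 e2, and R ~R = 208/5, so R^-1 = ~R / (208/5).
R v = -102/5*e1 + 16/5*e2
Answer: -74/65*e1 + 389/130*e2


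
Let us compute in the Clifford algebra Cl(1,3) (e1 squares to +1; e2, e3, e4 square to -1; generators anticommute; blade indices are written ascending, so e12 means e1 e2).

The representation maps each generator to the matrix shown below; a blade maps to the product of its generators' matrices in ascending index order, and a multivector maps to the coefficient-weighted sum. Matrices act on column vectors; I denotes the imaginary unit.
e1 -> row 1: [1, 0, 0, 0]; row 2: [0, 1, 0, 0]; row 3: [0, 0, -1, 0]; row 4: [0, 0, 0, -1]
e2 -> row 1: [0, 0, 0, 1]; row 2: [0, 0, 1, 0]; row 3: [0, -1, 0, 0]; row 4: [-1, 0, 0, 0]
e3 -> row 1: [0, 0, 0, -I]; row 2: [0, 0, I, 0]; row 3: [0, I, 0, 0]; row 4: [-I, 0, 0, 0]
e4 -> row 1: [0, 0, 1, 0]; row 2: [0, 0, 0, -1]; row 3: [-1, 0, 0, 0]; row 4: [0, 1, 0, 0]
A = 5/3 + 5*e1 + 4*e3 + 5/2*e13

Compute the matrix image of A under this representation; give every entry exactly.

Bivector images (products of the table entries): rho(e13) = rho(e1)rho(e3) = row 1: [0, 0, 0, -I]; row 2: [0, 0, I, 0]; row 3: [0, -I, 0, 0]; row 4: [I, 0, 0, 0].
M = (5/3)*1 + (5)*rho(e1) + (4)*rho(e3) + (5/2)*rho(e13), summed entrywise (1 is the identity matrix):
Answer: row 1: [20/3, 0, 0, -13*I/2]; row 2: [0, 20/3, 13*I/2, 0]; row 3: [0, 3*I/2, -10/3, 0]; row 4: [-3*I/2, 0, 0, -10/3]


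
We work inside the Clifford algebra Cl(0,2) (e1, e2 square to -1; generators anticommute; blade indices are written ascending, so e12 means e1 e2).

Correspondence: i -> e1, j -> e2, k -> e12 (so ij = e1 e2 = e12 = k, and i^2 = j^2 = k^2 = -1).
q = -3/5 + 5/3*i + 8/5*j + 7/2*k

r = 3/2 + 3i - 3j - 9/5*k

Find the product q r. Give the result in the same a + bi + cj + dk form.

In blades: q = -3/5 + 5/3*e1 + 8/5*e2 + 7/2*e12, r = 3/2 + 3*e1 - 3*e2 - 9/5*e12.
Distribute q over r term by term (generator squares from the signature, products reordered to ascending indices): (-3/5)*r = -9/10 - 9/5*e1 + 9/5*e2 + 27/25*e12; (5/3*e1)*r = -5 + 5/2*e1 + 3*e2 - 5*e12; (8/5*e2)*r = 24/5 - 72/25*e1 + 12/5*e2 - 24/5*e12; (7/2*e12)*r = 63/10 + 21/2*e1 + 21/2*e2 + 21/4*e12.
Sum: 26/5 + 208/25*e1 + 177/10*e2 - 347/100*e12; translating back through the correspondence:
Answer: 26/5 + 208/25*i + 177/10*j - 347/100*k


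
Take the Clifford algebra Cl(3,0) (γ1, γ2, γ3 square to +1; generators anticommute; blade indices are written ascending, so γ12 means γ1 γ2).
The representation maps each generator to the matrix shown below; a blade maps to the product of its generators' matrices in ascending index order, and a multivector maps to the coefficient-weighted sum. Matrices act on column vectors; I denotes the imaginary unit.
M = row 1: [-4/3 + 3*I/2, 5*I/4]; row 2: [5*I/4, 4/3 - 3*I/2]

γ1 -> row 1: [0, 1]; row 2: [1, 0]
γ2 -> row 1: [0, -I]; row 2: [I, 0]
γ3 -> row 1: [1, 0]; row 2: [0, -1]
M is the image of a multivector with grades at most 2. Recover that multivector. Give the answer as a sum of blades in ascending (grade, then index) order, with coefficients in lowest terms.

Method: 1, rho(γ1), rho(γ2), rho(γ3) form a trace-orthogonal basis of the 2x2 complex matrices (tr(X Y) = 2 if X = Y, else 0), so M = m0*1 + m1*rho(γ1) + m2*rho(γ2) + m3*rho(γ3) with m0 = tr(M)/2 = 0, m1 = tr(M rho(γ1))/2 = 5*I/4, m2 = tr(M rho(γ2))/2 = 0, m3 = tr(M rho(γ3))/2 = -4/3 + 3*I/2.
Multiplying table entries, the bivector images are rho(γ12) = I*rho(γ3), rho(γ13) = -I*rho(γ2), rho(γ23) = I*rho(γ1); with real blade coefficients the real parts of m0..m3 are the coefficients of 1, γ1, γ2, γ3 and the imaginary parts give the bivectors (γ23: Im m1, γ13: -Im m2, γ12: Im m3).
Answer: -4/3*γ3 + 3/2*γ12 + 5/4*γ23


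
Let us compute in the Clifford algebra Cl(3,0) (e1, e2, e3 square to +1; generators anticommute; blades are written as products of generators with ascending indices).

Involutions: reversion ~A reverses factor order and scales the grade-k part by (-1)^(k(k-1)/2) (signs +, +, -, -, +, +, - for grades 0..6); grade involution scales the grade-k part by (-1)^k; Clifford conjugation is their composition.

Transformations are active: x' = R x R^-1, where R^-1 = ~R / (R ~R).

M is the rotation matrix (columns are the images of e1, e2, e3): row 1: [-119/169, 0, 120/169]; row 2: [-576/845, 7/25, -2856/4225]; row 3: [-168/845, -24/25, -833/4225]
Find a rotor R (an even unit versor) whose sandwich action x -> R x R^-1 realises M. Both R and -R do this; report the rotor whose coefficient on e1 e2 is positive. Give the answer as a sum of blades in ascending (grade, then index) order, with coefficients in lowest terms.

Method: write R = a + b12*e1 e2 + b13*e1 e3 + b23*e2 e3 with a^2 + b12^2 + b13^2 + b23^2 = 1 (so R^-1 = ~R). Expanding the columns R e_j ~R gives tr M = 4a^2 - 1 and, from the antisymmetric part, M21 - M12 = -4a*b12, M13 - M31 = 4a*b13, M32 - M23 = -4a*b23.
Here tr M = -105/169, so a^2 = (1 + tr M)/4 = 16/169 and a = ±4/13. Taking a = 4/13: M21 - M12 = -576/845, M13 - M31 = 768/845, M32 - M23 = -48/169, giving b12 = 36/65, b13 = 48/65, b23 = 3/13, i.e. R = 4/13 + 36/65*e1 e2 + 48/65*e1 e3 + 3/13*e2 e3.
Its e1 e2 coefficient is already positive.
Answer: 4/13 + 36/65*e1 e2 + 48/65*e1 e3 + 3/13*e2 e3. Why the constraint matters: R and -R act identically through the sandwich — M has trace -105/169 either way — so only the sign condition on e1 e2 picks one of the two preimages.


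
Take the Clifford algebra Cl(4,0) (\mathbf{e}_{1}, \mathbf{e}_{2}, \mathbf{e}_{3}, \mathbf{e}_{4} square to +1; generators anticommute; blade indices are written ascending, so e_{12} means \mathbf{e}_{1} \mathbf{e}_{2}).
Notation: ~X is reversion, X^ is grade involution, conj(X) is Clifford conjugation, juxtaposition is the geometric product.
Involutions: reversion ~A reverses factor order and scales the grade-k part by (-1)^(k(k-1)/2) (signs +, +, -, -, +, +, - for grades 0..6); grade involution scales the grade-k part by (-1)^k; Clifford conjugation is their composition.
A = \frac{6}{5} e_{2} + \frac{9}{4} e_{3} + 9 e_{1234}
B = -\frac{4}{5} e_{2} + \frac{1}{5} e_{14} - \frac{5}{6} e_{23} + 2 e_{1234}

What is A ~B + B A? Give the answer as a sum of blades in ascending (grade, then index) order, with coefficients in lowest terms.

first term: \frac{426}{25} - \frac{15}{8} e_{2} + e_{3} - \frac{15}{2} e_{14} + \frac{18}{5} e_{23} + \frac{237}{50} e_{124} - \frac{183}{20} e_{134}
second term: \frac{426}{25} - \frac{15}{8} e_{2} + e_{3} + \frac{15}{2} e_{14} - \frac{18}{5} e_{23} - \frac{237}{50} e_{124} + \frac{183}{20} e_{134}
Answer: \frac{852}{25} - \frac{15}{4} e_{2} + 2 e_{3}


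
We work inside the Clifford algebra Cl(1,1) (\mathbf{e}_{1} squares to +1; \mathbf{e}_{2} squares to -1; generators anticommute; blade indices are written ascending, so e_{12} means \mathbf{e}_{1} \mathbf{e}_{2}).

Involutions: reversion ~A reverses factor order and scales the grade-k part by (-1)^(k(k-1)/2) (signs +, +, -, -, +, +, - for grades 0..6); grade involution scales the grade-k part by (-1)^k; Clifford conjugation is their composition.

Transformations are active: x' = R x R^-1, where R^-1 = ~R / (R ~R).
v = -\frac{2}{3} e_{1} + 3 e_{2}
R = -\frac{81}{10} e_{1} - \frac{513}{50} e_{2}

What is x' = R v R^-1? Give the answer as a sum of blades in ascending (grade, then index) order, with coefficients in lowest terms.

~R = -\frac{81}{10} e_{1} - \frac{513}{50} e_{2}, and R ~R = -\frac{24786}{625}, so R^-1 = ~R / (-\frac{24786}{625}).
R v = \frac{1809}{50} - \frac{1557}{50} e_{12}
Answer: \frac{3151}{204} e_{1} + \frac{1069}{68} e_{2}


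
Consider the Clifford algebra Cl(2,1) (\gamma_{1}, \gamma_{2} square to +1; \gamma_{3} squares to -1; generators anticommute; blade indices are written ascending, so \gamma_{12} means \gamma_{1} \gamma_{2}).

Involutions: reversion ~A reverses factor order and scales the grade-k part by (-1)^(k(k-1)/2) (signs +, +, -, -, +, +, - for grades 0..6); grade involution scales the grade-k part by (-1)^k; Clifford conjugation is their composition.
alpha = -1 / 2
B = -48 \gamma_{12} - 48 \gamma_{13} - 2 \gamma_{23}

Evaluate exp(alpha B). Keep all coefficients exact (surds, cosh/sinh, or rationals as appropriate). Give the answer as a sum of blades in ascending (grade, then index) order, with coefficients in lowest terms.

B^2 term by term: the squares give (-48)^2*(\gamma_{12})^2 + (-48)^2*(\gamma_{13})^2 + (-2)^2*(\gamma_{23})^2 = 2304*(-1) + 2304*(+1) + 4*(+1) = 4 (each basis 2-blade squares to minus the product of its generators' squares); cross terms between blades sharing an index anticommute and cancel. So B^2 = 4.
B^2 = 4 — since the square is positive, the closed form is hyperbolic: l = 2, alpha*l = -1, so exp(alpha B) = cosh(-1) + (sinh(-1)/2)*B = \cosh{\left(1 \right)} + (- \frac{\sinh{\left(1 \right)}}{2})*B.
Answer: \cosh{\left(1 \right)} + 24 \sinh{\left(1 \right)} \gamma_{12} + 24 \sinh{\left(1 \right)} \gamma_{13} + \sinh{\left(1 \right)} \gamma_{23}


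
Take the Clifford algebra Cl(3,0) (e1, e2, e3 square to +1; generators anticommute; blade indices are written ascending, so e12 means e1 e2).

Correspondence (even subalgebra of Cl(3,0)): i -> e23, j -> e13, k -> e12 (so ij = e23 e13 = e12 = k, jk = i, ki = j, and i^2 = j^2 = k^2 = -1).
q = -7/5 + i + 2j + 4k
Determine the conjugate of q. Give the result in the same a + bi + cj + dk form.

In blades: q = -7/5 + 4*e12 + 2*e13 + e23.
Quaternion conjugation is reversion on the even subalgebra: the scalar is fixed and every grade-2 blade flips sign, giving -7/5 - 4*e12 - 2*e13 - e23; translating back:
Answer: -7/5 - i - 2j - 4k


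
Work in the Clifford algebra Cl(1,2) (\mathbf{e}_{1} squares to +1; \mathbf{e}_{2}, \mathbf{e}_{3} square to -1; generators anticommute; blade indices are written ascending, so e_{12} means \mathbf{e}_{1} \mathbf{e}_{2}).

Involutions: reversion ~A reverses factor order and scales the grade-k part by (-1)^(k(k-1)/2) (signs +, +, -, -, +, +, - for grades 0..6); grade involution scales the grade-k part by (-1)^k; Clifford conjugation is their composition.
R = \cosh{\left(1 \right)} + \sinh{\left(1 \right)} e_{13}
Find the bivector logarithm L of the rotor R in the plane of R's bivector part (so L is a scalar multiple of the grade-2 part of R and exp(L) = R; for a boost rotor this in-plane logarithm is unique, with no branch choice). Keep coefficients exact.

The scalar part of R is \cosh{\left(1 \right)}, which fixes the rapidity magnitude through cosh (cosh is even, so it cannot fix the sign — the bivector part carries that); dividing the bivector part by sinh of the rapidity gives the plane, and L = rapidity * plane, where the joint sign ambiguity of (rapidity, plane) cancels in the product.
Concretely: cosh(rapidity) = \cosh{\left(1 \right)} gives rapidity = ±1, and since rapidity/sinh(rapidity) is even the sign is immaterial: L = (rapidity/sinh(rapidity)) * <R>_2 = (\frac{1}{\sinh{\left(1 \right)}}) * <R>_2.
Answer: e_{13}


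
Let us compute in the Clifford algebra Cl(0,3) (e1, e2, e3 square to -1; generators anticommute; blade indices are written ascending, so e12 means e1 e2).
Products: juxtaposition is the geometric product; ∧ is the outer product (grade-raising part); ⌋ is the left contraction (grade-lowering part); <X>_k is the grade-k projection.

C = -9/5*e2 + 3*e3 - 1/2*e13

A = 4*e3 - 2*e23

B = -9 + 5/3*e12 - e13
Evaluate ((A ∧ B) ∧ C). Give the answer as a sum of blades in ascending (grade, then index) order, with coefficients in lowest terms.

step 1: -36*e3 + 18*e23 + 20/3*e123
step 2: -324/5*e23
Answer: -324/5*e23


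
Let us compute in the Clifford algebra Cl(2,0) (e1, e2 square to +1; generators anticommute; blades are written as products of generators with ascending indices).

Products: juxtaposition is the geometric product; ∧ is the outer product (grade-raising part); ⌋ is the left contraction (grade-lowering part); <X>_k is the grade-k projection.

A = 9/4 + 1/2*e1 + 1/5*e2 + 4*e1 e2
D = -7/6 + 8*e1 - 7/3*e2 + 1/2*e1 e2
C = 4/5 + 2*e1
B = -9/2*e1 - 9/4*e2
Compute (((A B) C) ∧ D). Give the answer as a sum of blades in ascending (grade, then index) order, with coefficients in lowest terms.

step 1: -27/10 - 153/8*e1 + 207/16*e2 - 9/40*e1 e2
step 2: -4041/100 - 207/10*e1 + 54/5*e2 - 5211/200*e1 e2
step 3: 9429/200 - 29913/100*e1 + 8169/100*e2 - 11163/400*e1 e2
Answer: 9429/200 - 29913/100*e1 + 8169/100*e2 - 11163/400*e1 e2


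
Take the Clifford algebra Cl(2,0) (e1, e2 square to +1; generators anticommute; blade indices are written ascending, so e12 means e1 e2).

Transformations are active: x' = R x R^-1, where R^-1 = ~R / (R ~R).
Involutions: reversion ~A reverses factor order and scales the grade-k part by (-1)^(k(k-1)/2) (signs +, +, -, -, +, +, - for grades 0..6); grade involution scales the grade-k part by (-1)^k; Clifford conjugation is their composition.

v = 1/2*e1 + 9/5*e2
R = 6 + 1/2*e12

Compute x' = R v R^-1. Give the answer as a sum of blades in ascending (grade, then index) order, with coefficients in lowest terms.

~R = 6 - 1/2*e12, and R ~R = 145/4, so R^-1 = ~R / (145/4).
R v = 39/10*e1 + 211/20*e2
Answer: 1147/1450*e1 + 1227/725*e2


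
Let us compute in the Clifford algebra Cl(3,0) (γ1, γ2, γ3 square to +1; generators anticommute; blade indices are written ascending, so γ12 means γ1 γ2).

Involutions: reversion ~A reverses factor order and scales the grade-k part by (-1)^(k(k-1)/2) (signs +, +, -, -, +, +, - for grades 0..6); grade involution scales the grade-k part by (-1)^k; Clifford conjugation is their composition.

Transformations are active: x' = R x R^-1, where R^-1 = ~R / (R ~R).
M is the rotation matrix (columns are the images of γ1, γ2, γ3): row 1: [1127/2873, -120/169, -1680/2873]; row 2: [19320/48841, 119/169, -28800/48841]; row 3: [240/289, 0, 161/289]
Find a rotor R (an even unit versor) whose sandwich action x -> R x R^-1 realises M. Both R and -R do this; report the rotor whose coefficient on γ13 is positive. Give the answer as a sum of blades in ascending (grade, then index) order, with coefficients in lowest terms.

Method: write R = a + b12*γ12 + b13*γ13 + b23*γ23 with a^2 + b12^2 + b13^2 + b23^2 = 1 (so R^-1 = ~R). Expanding the columns R e_j ~R gives tr M = 4a^2 - 1 and, from the antisymmetric part, M21 - M12 = -4a*b12, M13 - M31 = 4a*b13, M32 - M23 = -4a*b23.
Here tr M = 80759/48841, so a^2 = (1 + tr M)/4 = 32400/48841 and a = ±180/221. Taking a = 180/221: M21 - M12 = 54000/48841, M13 - M31 = -69120/48841, M32 - M23 = 28800/48841, giving b12 = -75/221, b13 = -96/221, b23 = -40/221, i.e. R = 180/221 - 75/221*γ12 - 96/221*γ13 - 40/221*γ23.
Its γ13 coefficient is negative, so report the other preimage -R.
Answer: -180/221 + 75/221*γ12 + 96/221*γ13 + 40/221*γ23. Key observation: the double cover Spin(3) -> SO(3) sends R and -R to the same matrix (trace 80759/48841 here), so the stated sign of the γ13 coefficient is what selects one sheet.


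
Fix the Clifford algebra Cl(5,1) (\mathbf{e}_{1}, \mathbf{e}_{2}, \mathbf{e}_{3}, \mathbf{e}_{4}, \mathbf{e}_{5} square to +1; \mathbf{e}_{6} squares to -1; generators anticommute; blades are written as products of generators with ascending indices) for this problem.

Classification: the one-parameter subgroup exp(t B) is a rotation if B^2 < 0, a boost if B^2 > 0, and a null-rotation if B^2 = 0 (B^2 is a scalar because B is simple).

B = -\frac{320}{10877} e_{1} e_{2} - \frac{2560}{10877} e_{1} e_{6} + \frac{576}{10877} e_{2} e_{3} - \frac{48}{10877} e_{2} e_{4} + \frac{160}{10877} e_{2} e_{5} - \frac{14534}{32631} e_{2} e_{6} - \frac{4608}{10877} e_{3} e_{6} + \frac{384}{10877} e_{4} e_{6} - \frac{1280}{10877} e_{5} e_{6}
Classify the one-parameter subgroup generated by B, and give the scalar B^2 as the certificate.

B^2 term by term: the squares give (-\frac{320}{10877})^2*(e_{1} e_{2})^2 + (-\frac{2560}{10877})^2*(e_{1} e_{6})^2 + (\frac{576}{10877})^2*(e_{2} e_{3})^2 + (-\frac{48}{10877})^2*(e_{2} e_{4})^2 + (\frac{160}{10877})^2*(e_{2} e_{5})^2 + (-\frac{14534}{32631})^2*(e_{2} e_{6})^2 + (-\frac{4608}{10877})^2*(e_{3} e_{6})^2 + (\frac{384}{10877})^2*(e_{4} e_{6})^2 + (-\frac{1280}{10877})^2*(e_{5} e_{6})^2 = \frac{102400}{118309129}*(-1) + \frac{6553600}{118309129}*(+1) + \frac{331776}{118309129}*(-1) + \frac{2304}{118309129}*(-1) + \frac{25600}{118309129}*(-1) + \frac{211237156}{1064782161}*(+1) + \frac{21233664}{118309129}*(+1) + \frac{147456}{118309129}*(+1) + \frac{1638400}{118309129}*(+1) = \frac{4}{9} (each basis 2-blade squares to minus the product of its generators' squares); cross terms between blades sharing an index anticommute and cancel; the commuting (index-disjoint) pairs give grade-4 terms 2*c*c'*(blade product), which cancel blade by blade — e_{1} e_{2} e_{3} e_{6}: \frac{2949120}{118309129} - \frac{2949120}{118309129} = 0; e_{1} e_{2} e_{4} e_{6}: -\frac{245760}{118309129} + \frac{245760}{118309129} = 0; e_{1} e_{2} e_{5} e_{6}: \frac{819200}{118309129} - \frac{819200}{118309129} = 0; e_{2} e_{3} e_{4} e_{6}: \frac{442368}{118309129} - \frac{442368}{118309129} = 0; e_{2} e_{3} e_{5} e_{6}: -\frac{1474560}{118309129} + \frac{1474560}{118309129} = 0; e_{2} e_{4} e_{5} e_{6}: \frac{122880}{118309129} - \frac{122880}{118309129} = 0 — confirming B is simple. So B^2 = \frac{4}{9}.
Answer: boost, certificate B^2 = \frac{4}{9}. Because \frac{4}{9} is invariant under every versor sandwich, the classification follows from its sign alone.


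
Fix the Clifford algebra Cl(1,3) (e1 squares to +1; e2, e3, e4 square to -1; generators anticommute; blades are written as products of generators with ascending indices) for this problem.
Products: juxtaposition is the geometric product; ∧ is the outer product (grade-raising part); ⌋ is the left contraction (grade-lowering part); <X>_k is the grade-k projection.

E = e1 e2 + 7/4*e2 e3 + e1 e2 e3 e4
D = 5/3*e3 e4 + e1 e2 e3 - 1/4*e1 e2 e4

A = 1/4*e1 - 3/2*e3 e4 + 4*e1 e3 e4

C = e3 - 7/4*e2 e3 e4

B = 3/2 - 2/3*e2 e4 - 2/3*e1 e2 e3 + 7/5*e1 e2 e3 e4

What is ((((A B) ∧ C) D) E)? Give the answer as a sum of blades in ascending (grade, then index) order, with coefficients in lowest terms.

step 1: 3/8*e1 - 28/5*e2 + 21/10*e1 e2 - 7/6*e2 e3 - 8/3*e2 e4 - 9/4*e3 e4 + 8/3*e1 e2 e3 + 5/6*e1 e2 e4 + 6*e1 e3 e4 + 7/20*e2 e3 e4
step 2: 3/8*e1 e3 - 28/5*e2 e3 + 21/10*e1 e2 e3 + 8/3*e2 e3 e4 - 143/96*e1 e2 e3 e4
step 3: -21/10 + 28/5*e1 - 347/72*e2 - 143/384*e3 - 143/96*e4 + 715/288*e1 e2 + 2/3*e1 e3 + 49/24*e1 e4 + 28/3*e2 e4 - 21/40*e3 e4 - 7/2*e1 e2 e4 + 7/5*e1 e3 e4 - 3/32*e2 e3 e4
step 4: 715/288 - 1361/288*e1 + 27251/7680*e2 + 1421/288*e3 - 427/128*e4 - 49/120*e1 e2 + 5747/1152*e1 e3 + 28/3*e1 e4 - 29/30*e2 e3 + 73/160*e2 e4 - 3989/288*e3 e4 + 15241/1920*e1 e2 e3 + 853/640*e1 e2 e4 + 349/288*e1 e3 e4 + 1687/384*e2 e3 e4 + 91/96*e1 e2 e3 e4
Answer: 715/288 - 1361/288*e1 + 27251/7680*e2 + 1421/288*e3 - 427/128*e4 - 49/120*e1 e2 + 5747/1152*e1 e3 + 28/3*e1 e4 - 29/30*e2 e3 + 73/160*e2 e4 - 3989/288*e3 e4 + 15241/1920*e1 e2 e3 + 853/640*e1 e2 e4 + 349/288*e1 e3 e4 + 1687/384*e2 e3 e4 + 91/96*e1 e2 e3 e4


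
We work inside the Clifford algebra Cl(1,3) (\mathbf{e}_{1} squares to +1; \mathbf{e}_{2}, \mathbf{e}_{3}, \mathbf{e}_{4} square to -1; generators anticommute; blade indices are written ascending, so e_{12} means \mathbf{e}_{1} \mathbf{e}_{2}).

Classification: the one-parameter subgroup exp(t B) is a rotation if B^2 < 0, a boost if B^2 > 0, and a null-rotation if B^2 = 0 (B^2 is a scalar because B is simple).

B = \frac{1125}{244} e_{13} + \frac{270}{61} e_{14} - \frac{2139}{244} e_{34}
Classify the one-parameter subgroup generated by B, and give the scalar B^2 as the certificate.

B^2 term by term: the squares give (\frac{1125}{244})^2*(e_{13})^2 + (\frac{270}{61})^2*(e_{14})^2 + (-\frac{2139}{244})^2*(e_{34})^2 = \frac{1265625}{59536}*(+1) + \frac{72900}{3721}*(+1) + \frac{4575321}{59536}*(-1) = -36 (each basis 2-blade squares to minus the product of its generators' squares); cross terms between blades sharing an index anticommute and cancel. So B^2 = -36.
Answer: rotation, certificate B^2 = -36. Key observation: B^2 = -36 is a conjugation invariant, so its sign decides the class regardless of the surface form of B.


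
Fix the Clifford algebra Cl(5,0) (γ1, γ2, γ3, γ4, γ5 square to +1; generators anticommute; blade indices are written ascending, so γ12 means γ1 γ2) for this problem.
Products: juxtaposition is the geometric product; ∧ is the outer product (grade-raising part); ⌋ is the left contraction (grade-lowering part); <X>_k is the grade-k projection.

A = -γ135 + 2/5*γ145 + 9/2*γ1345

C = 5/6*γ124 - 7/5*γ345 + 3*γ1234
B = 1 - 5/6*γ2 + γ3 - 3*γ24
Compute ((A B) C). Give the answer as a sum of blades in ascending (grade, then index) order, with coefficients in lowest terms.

step 1: γ15 + 6/5*γ125 - γ135 + 49/10*γ145 - 38/3*γ1235 - 1/3*γ1245 + 49/10*γ1345 + 3/4*γ12345
step 2: 343/50*γ1 + 71/36*γ5 + 21/20*γ12 + 343/50*γ13 + 7/5*γ14 - 1127/60*γ25 - 3/8*γ35 + 39*γ45 - 7/15*γ123 + 266/15*γ124 - 7/5*γ134 - 1127/60*γ235 - 23/6*γ245 - 637/45*γ345 - 42/25*γ1234 + 23/6*γ2345
Answer: 343/50*γ1 + 71/36*γ5 + 21/20*γ12 + 343/50*γ13 + 7/5*γ14 - 1127/60*γ25 - 3/8*γ35 + 39*γ45 - 7/15*γ123 + 266/15*γ124 - 7/5*γ134 - 1127/60*γ235 - 23/6*γ245 - 637/45*γ345 - 42/25*γ1234 + 23/6*γ2345


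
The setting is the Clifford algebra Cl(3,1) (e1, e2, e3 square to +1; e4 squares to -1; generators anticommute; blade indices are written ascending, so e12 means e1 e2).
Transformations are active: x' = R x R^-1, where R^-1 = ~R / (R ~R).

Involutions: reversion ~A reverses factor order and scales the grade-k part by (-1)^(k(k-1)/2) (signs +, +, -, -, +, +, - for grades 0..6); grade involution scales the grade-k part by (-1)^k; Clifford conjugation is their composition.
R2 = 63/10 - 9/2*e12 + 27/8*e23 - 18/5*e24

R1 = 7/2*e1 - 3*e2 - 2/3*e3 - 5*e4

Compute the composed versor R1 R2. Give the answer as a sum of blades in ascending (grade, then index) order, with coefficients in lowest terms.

Distribute over the terms of R1 (each basis-blade product reordered to ascending indices, repeated generators contracted through their squares):
(7/2*e1) R2 = 441/20*e1 - 63/4*e2 + 189/16*e123 - 63/5*e124
(-3*e2) R2 = -27/2*e1 - 189/10*e2 - 81/8*e3 + 54/5*e4
(-2/3*e3) R2 = 9/4*e2 - 21/5*e3 + 3*e123 - 12/5*e234
(-5*e4) R2 = 18*e2 - 63/2*e4 + 45/2*e124 - 135/8*e234
Summing the partial products and collecting blades:
Answer: 171/20*e1 - 72/5*e2 - 573/40*e3 - 207/10*e4 + 237/16*e123 + 99/10*e124 - 771/40*e234


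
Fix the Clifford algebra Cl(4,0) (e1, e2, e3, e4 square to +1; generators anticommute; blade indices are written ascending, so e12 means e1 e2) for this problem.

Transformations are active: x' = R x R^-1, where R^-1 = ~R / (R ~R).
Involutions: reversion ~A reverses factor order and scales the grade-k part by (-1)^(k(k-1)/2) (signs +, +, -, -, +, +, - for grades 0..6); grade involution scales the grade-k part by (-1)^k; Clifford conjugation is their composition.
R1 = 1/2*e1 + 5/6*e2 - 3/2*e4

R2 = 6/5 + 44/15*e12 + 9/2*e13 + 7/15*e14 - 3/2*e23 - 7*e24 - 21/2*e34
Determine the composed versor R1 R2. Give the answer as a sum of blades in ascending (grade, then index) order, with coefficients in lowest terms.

Distribute over the terms of R1 (each basis-blade product reordered to ascending indices, repeated generators contracted through their squares):
(1/2*e1) R2 = 3/5*e1 + 22/15*e2 + 9/4*e3 + 7/30*e4 - 3/4*e123 - 7/2*e124 - 21/4*e134
(5/6*e2) R2 = -22/9*e1 + e2 - 5/4*e3 - 35/6*e4 - 15/4*e123 - 7/18*e124 - 35/4*e234
(-3/2*e4) R2 = 7/10*e1 - 21/2*e2 - 63/4*e3 - 9/5*e4 - 22/5*e124 - 27/4*e134 + 9/4*e234
Summing the partial products and collecting blades:
Answer: -103/90*e1 - 241/30*e2 - 59/4*e3 - 37/5*e4 - 9/2*e123 - 373/45*e124 - 12*e134 - 13/2*e234


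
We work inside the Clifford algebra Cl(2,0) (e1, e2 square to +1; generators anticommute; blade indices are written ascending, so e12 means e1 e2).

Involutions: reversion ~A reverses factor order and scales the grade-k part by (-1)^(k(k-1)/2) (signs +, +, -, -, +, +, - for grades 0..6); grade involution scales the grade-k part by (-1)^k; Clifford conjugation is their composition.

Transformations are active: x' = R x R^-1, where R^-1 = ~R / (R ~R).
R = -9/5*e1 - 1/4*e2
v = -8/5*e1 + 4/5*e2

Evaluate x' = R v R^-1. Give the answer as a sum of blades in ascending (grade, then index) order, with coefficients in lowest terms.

~R = -9/5*e1 - 1/4*e2, and R ~R = 1321/400, so R^-1 = ~R / (1321/400).
R v = 67/25 - 46/25*e12
Answer: -8728/6605*e1 - 7964/6605*e2


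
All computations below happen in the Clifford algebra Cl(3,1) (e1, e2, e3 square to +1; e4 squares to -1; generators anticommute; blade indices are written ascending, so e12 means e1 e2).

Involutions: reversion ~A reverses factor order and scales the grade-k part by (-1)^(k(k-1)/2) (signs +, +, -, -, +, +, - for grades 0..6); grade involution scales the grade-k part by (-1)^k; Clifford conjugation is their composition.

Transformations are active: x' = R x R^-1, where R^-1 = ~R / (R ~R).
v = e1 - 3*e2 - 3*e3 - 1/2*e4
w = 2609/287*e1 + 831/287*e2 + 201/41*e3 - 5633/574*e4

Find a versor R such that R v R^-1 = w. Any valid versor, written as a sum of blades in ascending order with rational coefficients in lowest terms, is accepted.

The midline construction: v and w both square to 75/4, so reflecting in their sum 2896/287*e1 - 30/287*e2 + 78/41*e3 - 2960/287*e4 exchanges them.
Answer: 2896/287*e1 - 30/287*e2 + 78/41*e3 - 2960/287*e4


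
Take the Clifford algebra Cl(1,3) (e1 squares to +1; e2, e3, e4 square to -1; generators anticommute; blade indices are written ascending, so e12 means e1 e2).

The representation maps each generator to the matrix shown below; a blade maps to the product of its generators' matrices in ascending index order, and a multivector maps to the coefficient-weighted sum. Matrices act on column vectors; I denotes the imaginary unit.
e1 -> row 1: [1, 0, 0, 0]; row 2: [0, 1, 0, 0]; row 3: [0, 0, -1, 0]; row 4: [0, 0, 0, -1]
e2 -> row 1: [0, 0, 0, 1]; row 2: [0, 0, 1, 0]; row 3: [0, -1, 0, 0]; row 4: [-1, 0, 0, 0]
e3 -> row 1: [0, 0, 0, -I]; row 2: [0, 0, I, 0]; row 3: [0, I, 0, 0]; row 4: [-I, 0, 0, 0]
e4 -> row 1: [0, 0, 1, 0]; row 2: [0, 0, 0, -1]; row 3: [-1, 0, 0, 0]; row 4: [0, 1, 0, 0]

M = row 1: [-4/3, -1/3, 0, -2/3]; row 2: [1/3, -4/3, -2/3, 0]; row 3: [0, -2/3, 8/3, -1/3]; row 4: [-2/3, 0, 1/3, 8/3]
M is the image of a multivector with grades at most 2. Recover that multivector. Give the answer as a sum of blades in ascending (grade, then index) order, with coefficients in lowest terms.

Method: the blade images are trace-orthogonal — tr(rho(e_A) rho(e_B)^-1) = 4 if A = B and 0 otherwise — and rho(e_A)^-1 = (e_A)^2 * rho(e_A) with (e_A)^2 = +1 or -1, so the coefficient of e_A in the preimage is (e_A)^2 * tr(M rho(e_A))/4.
Nonzero projections over blades of grade <= 2: 1: (1)^2 = +1, tr(M 1) = 8/3, coefficient 2/3; e1: (e1)^2 = +1, tr(M rho(e1)) = -8, coefficient -2; e12: (e12)^2 = +1, tr(M rho(e12)) = -8/3, coefficient -2/3; e24: (e24)^2 = -1, tr(M rho(e24)) = 4/3, coefficient -1/3. Every other blade of grade <= 2 projects to 0.
Answer: 2/3 - 2*e1 - 2/3*e12 - 1/3*e24


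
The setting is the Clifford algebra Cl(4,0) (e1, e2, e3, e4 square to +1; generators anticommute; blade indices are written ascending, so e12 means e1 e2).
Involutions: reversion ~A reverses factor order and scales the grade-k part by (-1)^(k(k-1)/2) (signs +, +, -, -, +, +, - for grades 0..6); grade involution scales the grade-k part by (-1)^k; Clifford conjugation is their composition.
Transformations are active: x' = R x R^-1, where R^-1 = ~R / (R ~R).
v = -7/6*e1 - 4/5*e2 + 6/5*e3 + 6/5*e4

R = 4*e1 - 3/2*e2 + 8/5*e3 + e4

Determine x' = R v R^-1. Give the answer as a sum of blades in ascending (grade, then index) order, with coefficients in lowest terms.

~R = 4*e1 - 3/2*e2 + 8/5*e3 + e4, and R ~R = 2181/100, so R^-1 = ~R / (2181/100).
R v = -26/75 - 99/20*e12 + 20/3*e13 + 179/30*e14 - 13/25*e23 - e24 + 18/25*e34
Answer: 13603/13086*e1 + 9244/10905*e2 - 40922/32715*e3 - 40298/32715*e4


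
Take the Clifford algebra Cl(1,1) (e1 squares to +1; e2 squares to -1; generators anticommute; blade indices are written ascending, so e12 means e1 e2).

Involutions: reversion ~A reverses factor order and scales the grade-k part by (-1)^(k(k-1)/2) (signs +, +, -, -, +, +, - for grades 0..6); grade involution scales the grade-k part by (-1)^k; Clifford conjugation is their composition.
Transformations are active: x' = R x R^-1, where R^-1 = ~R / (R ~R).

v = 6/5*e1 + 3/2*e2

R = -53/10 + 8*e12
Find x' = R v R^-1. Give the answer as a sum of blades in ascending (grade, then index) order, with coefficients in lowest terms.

~R = -53/10 - 8*e12, and R ~R = -3591/100, so R^-1 = ~R / (-3591/100).
R v = -459/25*e1 - 351/20*e2
Answer: -4402/665*e1 - 1777/266*e2


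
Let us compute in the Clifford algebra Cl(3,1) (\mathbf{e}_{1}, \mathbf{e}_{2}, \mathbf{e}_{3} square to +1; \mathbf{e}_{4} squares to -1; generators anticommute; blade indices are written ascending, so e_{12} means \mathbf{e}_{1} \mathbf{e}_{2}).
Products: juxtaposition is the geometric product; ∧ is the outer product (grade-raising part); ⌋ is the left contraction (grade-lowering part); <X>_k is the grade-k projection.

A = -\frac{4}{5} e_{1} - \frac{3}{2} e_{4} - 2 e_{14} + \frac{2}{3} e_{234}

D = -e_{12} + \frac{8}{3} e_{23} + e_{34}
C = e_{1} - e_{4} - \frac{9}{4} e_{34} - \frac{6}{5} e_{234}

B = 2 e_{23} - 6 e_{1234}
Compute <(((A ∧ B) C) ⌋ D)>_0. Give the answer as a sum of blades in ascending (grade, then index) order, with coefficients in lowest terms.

step 1: -\frac{8}{5} e_{123} - 3 e_{234} - 4 e_{1234}
step 2: \frac{18}{5} + \frac{24}{5} e_{1} + \frac{27}{4} e_{2} + 9 e_{12} - \frac{48}{25} e_{14} - \frac{23}{5} e_{23} - 4 e_{123} + \frac{18}{5} e_{124} + 4 e_{234} + \frac{23}{5} e_{1234}
step 3: \frac{319}{15} + \frac{27}{4} e_{1} - \frac{24}{5} e_{2} + 18 e_{3} - \frac{18}{5} e_{12} + \frac{48}{5} e_{23} + \frac{18}{5} e_{34}
step 4: \frac{319}{15}
Answer: \frac{319}{15}


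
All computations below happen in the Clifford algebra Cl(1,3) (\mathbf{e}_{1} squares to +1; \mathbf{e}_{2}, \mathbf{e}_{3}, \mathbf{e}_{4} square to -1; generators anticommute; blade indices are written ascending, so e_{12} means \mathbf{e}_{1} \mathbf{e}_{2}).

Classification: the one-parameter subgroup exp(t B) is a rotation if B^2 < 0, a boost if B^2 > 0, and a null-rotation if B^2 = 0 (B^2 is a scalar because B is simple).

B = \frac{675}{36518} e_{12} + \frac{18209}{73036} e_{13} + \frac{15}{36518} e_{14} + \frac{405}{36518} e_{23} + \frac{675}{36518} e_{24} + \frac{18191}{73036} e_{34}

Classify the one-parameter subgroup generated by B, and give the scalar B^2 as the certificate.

B^2 term by term: the squares give (\frac{675}{36518})^2*(e_{12})^2 + (\frac{18209}{73036})^2*(e_{13})^2 + (\frac{15}{36518})^2*(e_{14})^2 + (\frac{405}{36518})^2*(e_{23})^2 + (\frac{675}{36518})^2*(e_{24})^2 + (\frac{18191}{73036})^2*(e_{34})^2 = \frac{455625}{1333564324}*(+1) + \frac{331567681}{5334257296}*(+1) + \frac{225}{1333564324}*(+1) + \frac{164025}{1333564324}*(-1) + \frac{455625}{1333564324}*(-1) + \frac{330912481}{5334257296}*(-1) = 0 (each basis 2-blade squares to minus the product of its generators' squares); cross terms between blades sharing an index anticommute and cancel; the commuting (index-disjoint) pairs give grade-4 terms 2*c*c'*(blade product), which cancel blade by blade — e_{1234}: \frac{12278925}{1333564324} - \frac{12291075}{1333564324} + \frac{6075}{666782162} = 0 — confirming B is simple. So B^2 = 0.
Answer: null-rotation, certificate B^2 = 0. The scalar 0 is the complete invariant here: its sign names the subgroup type.


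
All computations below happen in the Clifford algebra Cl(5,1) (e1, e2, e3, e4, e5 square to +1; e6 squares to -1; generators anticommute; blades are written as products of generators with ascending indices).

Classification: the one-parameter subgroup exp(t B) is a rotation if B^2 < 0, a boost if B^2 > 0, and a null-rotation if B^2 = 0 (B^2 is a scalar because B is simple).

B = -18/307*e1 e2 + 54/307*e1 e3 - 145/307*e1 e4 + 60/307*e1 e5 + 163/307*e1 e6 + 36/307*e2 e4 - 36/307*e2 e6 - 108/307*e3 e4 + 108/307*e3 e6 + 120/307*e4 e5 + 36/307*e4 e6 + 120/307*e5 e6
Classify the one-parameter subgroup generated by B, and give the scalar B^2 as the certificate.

B^2 term by term: the squares give (-18/307)^2*(e1 e2)^2 + (54/307)^2*(e1 e3)^2 + (-145/307)^2*(e1 e4)^2 + (60/307)^2*(e1 e5)^2 + (163/307)^2*(e1 e6)^2 + (36/307)^2*(e2 e4)^2 + (-36/307)^2*(e2 e6)^2 + (-108/307)^2*(e3 e4)^2 + (108/307)^2*(e3 e6)^2 + (120/307)^2*(e4 e5)^2 + (36/307)^2*(e4 e6)^2 + (120/307)^2*(e5 e6)^2 = 324/94249*(-1) + 2916/94249*(-1) + 21025/94249*(-1) + 3600/94249*(-1) + 26569/94249*(+1) + 1296/94249*(-1) + 1296/94249*(+1) + 11664/94249*(-1) + 11664/94249*(+1) + 14400/94249*(-1) + 1296/94249*(+1) + 14400/94249*(+1) = 0 (each basis 2-blade squares to minus the product of its generators' squares); cross terms between blades sharing an index anticommute and cancel; the commuting (index-disjoint) pairs give grade-4 terms 2*c*c'*(blade product), which cancel blade by blade — e1 e2 e3 e4: 3888/94249 - 3888/94249 = 0; e1 e2 e3 e6: -3888/94249 + 3888/94249 = 0; e1 e2 e4 e5: -4320/94249 + 4320/94249 = 0; e1 e2 e4 e6: -1296/94249 - 10440/94249 + 11736/94249 = 0; e1 e2 e5 e6: -4320/94249 + 4320/94249 = 0; e1 e3 e4 e5: 12960/94249 - 12960/94249 = 0; e1 e3 e4 e6: 3888/94249 + 31320/94249 - 35208/94249 = 0; e1 e3 e5 e6: 12960/94249 - 12960/94249 = 0; e1 e4 e5 e6: -34800/94249 - 4320/94249 + 39120/94249 = 0; e2 e3 e4 e6: -7776/94249 + 7776/94249 = 0; e2 e4 e5 e6: 8640/94249 - 8640/94249 = 0; e3 e4 e5 e6: -25920/94249 + 25920/94249 = 0 — confirming B is simple. So B^2 = 0.
Answer: null-rotation, certificate B^2 = 0. The class reads off the invariant scalar 0 directly.


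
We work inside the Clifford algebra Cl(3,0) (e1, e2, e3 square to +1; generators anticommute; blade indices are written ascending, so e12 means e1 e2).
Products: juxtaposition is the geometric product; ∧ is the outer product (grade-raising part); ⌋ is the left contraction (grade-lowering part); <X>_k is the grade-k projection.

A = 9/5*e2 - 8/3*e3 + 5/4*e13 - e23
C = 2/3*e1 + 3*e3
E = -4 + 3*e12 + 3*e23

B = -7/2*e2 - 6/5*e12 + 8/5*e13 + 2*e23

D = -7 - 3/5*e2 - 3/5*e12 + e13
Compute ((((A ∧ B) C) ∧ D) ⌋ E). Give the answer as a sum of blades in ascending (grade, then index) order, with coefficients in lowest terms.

step 1: -28/3*e23 + 939/200*e123
step 2: -28*e2 + 2817/200*e12 + 313/100*e23 - 56/9*e123
step 3: 196*e2 - 19719/200*e12 - 2191/100*e23 + 644/9*e123
step 4: 72303/200 - 588*e1 + 588*e3
Answer: 72303/200 - 588*e1 + 588*e3


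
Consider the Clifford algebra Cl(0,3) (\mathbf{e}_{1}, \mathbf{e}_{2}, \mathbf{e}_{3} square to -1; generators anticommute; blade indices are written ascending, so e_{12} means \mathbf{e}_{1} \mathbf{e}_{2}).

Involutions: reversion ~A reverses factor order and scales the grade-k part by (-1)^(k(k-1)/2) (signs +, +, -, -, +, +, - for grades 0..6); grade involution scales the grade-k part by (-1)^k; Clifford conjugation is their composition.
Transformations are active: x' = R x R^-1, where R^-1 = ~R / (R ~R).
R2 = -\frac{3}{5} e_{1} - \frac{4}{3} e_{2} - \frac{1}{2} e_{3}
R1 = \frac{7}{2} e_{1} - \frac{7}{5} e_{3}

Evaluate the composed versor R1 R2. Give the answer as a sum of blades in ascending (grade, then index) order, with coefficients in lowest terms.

Distribute over the terms of R1 (each basis-blade product reordered to ascending indices, repeated generators contracted through their squares):
(\frac{7}{2} e_{1}) R2 = \frac{21}{10} - \frac{14}{3} e_{12} - \frac{7}{4} e_{13}
(-\frac{7}{5} e_{3}) R2 = -\frac{7}{10} - \frac{21}{25} e_{13} - \frac{28}{15} e_{23}
Summing the partial products and collecting blades:
Answer: \frac{7}{5} - \frac{14}{3} e_{12} - \frac{259}{100} e_{13} - \frac{28}{15} e_{23}


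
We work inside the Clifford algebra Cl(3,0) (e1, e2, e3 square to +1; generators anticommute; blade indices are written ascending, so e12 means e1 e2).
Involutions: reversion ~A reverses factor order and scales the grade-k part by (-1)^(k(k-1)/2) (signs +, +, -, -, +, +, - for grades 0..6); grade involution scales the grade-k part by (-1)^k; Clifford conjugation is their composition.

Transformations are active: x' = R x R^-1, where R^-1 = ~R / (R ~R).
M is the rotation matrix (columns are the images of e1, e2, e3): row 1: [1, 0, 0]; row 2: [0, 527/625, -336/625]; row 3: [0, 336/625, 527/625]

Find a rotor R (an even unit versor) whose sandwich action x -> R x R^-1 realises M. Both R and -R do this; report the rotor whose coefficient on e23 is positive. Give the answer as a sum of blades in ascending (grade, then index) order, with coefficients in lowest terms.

Method: write R = a + b12*e12 + b13*e13 + b23*e23 with a^2 + b12^2 + b13^2 + b23^2 = 1 (so R^-1 = ~R). Expanding the columns R e_j ~R gives tr M = 4a^2 - 1 and, from the antisymmetric part, M21 - M12 = -4a*b12, M13 - M31 = 4a*b13, M32 - M23 = -4a*b23.
Here tr M = 1679/625, so a^2 = (1 + tr M)/4 = 576/625 and a = ±24/25. Taking a = 24/25: M21 - M12 = 0, M13 - M31 = 0, M32 - M23 = 672/625, giving b12 = 0, b13 = 0, b23 = -7/25, i.e. R = 24/25 - 7/25*e23.
Its e23 coefficient is negative, so report the other preimage -R.
Answer: -24/25 + 7/25*e23. Sheet selection: the two-to-one cover makes ±R indistinguishable at the matrix level (trace 1679/625), so uniqueness comes from the required sign on e23.


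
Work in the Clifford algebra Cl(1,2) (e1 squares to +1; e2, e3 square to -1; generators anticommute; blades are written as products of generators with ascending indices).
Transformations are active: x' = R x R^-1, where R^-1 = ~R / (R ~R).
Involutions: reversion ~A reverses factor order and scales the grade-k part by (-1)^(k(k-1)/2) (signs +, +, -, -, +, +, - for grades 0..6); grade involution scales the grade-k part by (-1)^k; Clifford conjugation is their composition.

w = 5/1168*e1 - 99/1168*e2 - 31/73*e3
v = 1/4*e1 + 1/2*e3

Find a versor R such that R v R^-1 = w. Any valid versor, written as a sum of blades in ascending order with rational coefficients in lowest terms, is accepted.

Reasoning: v^2 = w^2 = -3/16 since conjugation preserves the quadratic form; R = v + w = 297/1168*e1 - 99/1168*e2 + 11/146*e3 is then valid when invertible, keeping its own part and reversing (v - w)/2.
Answer: 297/1168*e1 - 99/1168*e2 + 11/146*e3


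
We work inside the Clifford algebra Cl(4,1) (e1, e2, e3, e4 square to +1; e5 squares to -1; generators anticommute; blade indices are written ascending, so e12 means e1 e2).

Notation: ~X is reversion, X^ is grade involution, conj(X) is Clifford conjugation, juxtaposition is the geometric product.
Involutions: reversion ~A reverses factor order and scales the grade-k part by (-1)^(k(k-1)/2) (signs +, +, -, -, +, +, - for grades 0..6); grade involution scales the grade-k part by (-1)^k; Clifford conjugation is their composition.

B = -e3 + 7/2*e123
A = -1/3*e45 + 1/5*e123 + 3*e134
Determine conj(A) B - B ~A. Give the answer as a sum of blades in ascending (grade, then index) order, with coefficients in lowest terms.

first term: -7/10 - 1/5*e12 + 3*e14 - 21/2*e24 - 1/3*e345 + 7/6*e12345
second term: 7/10 + 1/5*e12 - 3*e14 - 21/2*e24 - 1/3*e345 + 7/6*e12345
Answer: -7/5 - 2/5*e12 + 6*e14
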